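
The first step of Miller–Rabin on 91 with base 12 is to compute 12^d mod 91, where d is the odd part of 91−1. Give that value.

91 − 1 = 90 = 2^1 · 45, so d = 45.
12^1 ≡ 12 (mod 91)
12^2 ≡ 12^2 = 144 ≡ 53 (mod 91)
12^4 ≡ 53^2 = 2809 ≡ 79 (mod 91)
12^8 ≡ 79^2 = 6241 ≡ 53 (mod 91)
12^16 ≡ 53^2 = 2809 ≡ 79 (mod 91)
12^32 ≡ 79^2 = 6241 ≡ 53 (mod 91)
45 = 32 + 8 + 4 + 1 in binary powers of 2.
So 12^45 ≡ 53 · 53 · 79 · 12 ≡ 90 (mod 91).
Since 12^d ≡ 90 (mod 91), base 12 does not prove 91 composite.

90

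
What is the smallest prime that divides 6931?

6931 is odd.
Digit sum 19, not divisible by 3.
Ends in 1: not divisible by 5.
7: 6931 = 7·990 + 1
11: 6931 = 11·630 + 1
13: 6931 = 13·533 + 2
17: 6931 = 17·407 + 12
19: 6931 = 19·364 + 15
23: 6931 = 23·301 + 8
29: 6931 = 29·239

29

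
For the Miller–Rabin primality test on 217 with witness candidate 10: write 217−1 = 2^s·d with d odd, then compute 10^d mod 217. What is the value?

217 − 1 = 216 = 2^3 · 27, so d = 27.
10^1 ≡ 10 (mod 217)
10^2 ≡ 10^2 = 100 ≡ 100 (mod 217)
10^4 ≡ 100^2 = 10000 ≡ 18 (mod 217)
10^8 ≡ 18^2 = 324 ≡ 107 (mod 217)
10^16 ≡ 107^2 = 11449 ≡ 165 (mod 217)
27 = 16 + 8 + 2 + 1 in binary powers of 2.
So 10^27 ≡ 165 · 107 · 100 · 10 ≡ 97 (mod 217).
Squaring chain: 97 → 78 → 8; never reaches −1, so base 10 is a Miller–Rabin witness that 217 is composite.

97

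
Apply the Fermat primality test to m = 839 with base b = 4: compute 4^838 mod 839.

4^1 ≡ 4 (mod 839)
4^2 ≡ 4^2 = 16 ≡ 16 (mod 839)
4^4 ≡ 16^2 = 256 ≡ 256 (mod 839)
4^8 ≡ 256^2 = 65536 ≡ 94 (mod 839)
4^16 ≡ 94^2 = 8836 ≡ 446 (mod 839)
4^32 ≡ 446^2 = 198916 ≡ 73 (mod 839)
4^64 ≡ 73^2 = 5329 ≡ 295 (mod 839)
4^128 ≡ 295^2 = 87025 ≡ 608 (mod 839)
4^256 ≡ 608^2 = 369664 ≡ 504 (mod 839)
4^512 ≡ 504^2 = 254016 ≡ 638 (mod 839)
838 = 512 + 256 + 64 + 4 + 2 in binary powers of 2.
So 4^838 ≡ 638 · 504 · 295 · 256 · 16 ≡ 1 (mod 839).
Since the result is 1, base 4 gives no evidence that 839 is composite.

1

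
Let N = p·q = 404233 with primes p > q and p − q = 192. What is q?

Since p = q + 192, we have 404233 = q(q + 192), so q² + 192q − 404233 = 0.
Discriminant: 192² + 4·404233 = 36864 + 1616932 = 1653796; √1653796 = 1286.
q = (−192 + 1286)/2 = 547, and p = q + 192 = 739.
Check: 547 · 739 = 404233.

547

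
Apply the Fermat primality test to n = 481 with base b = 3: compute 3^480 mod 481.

417

3^1 ≡ 3 (mod 481)
3^2 ≡ 3^2 = 9 ≡ 9 (mod 481)
3^4 ≡ 9^2 = 81 ≡ 81 (mod 481)
3^8 ≡ 81^2 = 6561 ≡ 308 (mod 481)
3^16 ≡ 308^2 = 94864 ≡ 107 (mod 481)
3^32 ≡ 107^2 = 11449 ≡ 386 (mod 481)
3^64 ≡ 386^2 = 148996 ≡ 367 (mod 481)
3^128 ≡ 367^2 = 134689 ≡ 9 (mod 481)
3^256 ≡ 9^2 = 81 ≡ 81 (mod 481)
480 = 256 + 128 + 64 + 32 in binary powers of 2.
So 3^480 ≡ 81 · 9 · 367 · 386 ≡ 417 (mod 481).
Since 417 ≠ 1, base 3 is a Fermat witness: 481 is composite.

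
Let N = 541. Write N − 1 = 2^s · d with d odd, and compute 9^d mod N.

1

541 − 1 = 540 = 2^2 · 135, so d = 135.
9^1 ≡ 9 (mod 541)
9^2 ≡ 9^2 = 81 ≡ 81 (mod 541)
9^4 ≡ 81^2 = 6561 ≡ 69 (mod 541)
9^8 ≡ 69^2 = 4761 ≡ 433 (mod 541)
9^16 ≡ 433^2 = 187489 ≡ 303 (mod 541)
9^32 ≡ 303^2 = 91809 ≡ 380 (mod 541)
9^64 ≡ 380^2 = 144400 ≡ 494 (mod 541)
9^128 ≡ 494^2 = 244036 ≡ 45 (mod 541)
135 = 128 + 4 + 2 + 1 in binary powers of 2.
So 9^135 ≡ 45 · 69 · 81 · 9 ≡ 1 (mod 541).
Since 9^d ≡ 1 (mod 541), base 9 does not prove 541 composite.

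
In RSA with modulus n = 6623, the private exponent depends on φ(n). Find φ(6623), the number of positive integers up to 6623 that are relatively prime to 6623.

Factor: 6623 = 37 · 179.
φ(6623) = (37−1) · (179−1) = 36 · 178 = 6408.

6408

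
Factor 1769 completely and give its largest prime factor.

1769 = 29 · 61
61 is prime.
So 1769 = 29 · 61; the largest prime factor is 61.

61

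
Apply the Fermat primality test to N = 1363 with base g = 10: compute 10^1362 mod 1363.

10^1 ≡ 10 (mod 1363)
10^2 ≡ 10^2 = 100 ≡ 100 (mod 1363)
10^4 ≡ 100^2 = 10000 ≡ 459 (mod 1363)
10^8 ≡ 459^2 = 210681 ≡ 779 (mod 1363)
10^16 ≡ 779^2 = 606841 ≡ 306 (mod 1363)
10^32 ≡ 306^2 = 93636 ≡ 952 (mod 1363)
10^64 ≡ 952^2 = 906304 ≡ 1272 (mod 1363)
10^128 ≡ 1272^2 = 1617984 ≡ 103 (mod 1363)
10^256 ≡ 103^2 = 10609 ≡ 1068 (mod 1363)
10^512 ≡ 1068^2 = 1140624 ≡ 1156 (mod 1363)
10^1024 ≡ 1156^2 = 1336336 ≡ 596 (mod 1363)
1362 = 1024 + 256 + 64 + 16 + 2 in binary powers of 2.
So 10^1362 ≡ 596 · 1068 · 1272 · 306 · 100 ≡ 63 (mod 1363).
Since 63 ≠ 1, base 10 is a Fermat witness: 1363 is composite.

63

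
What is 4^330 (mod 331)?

4^1 ≡ 4 (mod 331)
4^2 ≡ 4^2 = 16 ≡ 16 (mod 331)
4^4 ≡ 16^2 = 256 ≡ 256 (mod 331)
4^8 ≡ 256^2 = 65536 ≡ 329 (mod 331)
4^16 ≡ 329^2 = 108241 ≡ 4 (mod 331)
4^32 ≡ 4^2 = 16 ≡ 16 (mod 331)
4^64 ≡ 16^2 = 256 ≡ 256 (mod 331)
4^128 ≡ 256^2 = 65536 ≡ 329 (mod 331)
4^256 ≡ 329^2 = 108241 ≡ 4 (mod 331)
330 = 256 + 64 + 8 + 2 in binary powers of 2.
So 4^330 ≡ 4 · 256 · 329 · 16 ≡ 1 (mod 331).
Since the result is 1, base 4 gives no evidence that 331 is composite.

1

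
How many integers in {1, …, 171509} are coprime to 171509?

155376

Factor: 171509 = 13 · 79 · 167.
φ(171509) = (13−1) · (79−1) · (167−1) = 12 · 78 · 166 = 155376.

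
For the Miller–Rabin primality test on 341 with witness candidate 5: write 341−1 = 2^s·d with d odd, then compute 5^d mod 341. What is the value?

341 − 1 = 340 = 2^2 · 85, so d = 85.
5^1 ≡ 5 (mod 341)
5^2 ≡ 5^2 = 25 ≡ 25 (mod 341)
5^4 ≡ 25^2 = 625 ≡ 284 (mod 341)
5^8 ≡ 284^2 = 80656 ≡ 180 (mod 341)
5^16 ≡ 180^2 = 32400 ≡ 5 (mod 341)
5^32 ≡ 5^2 = 25 ≡ 25 (mod 341)
5^64 ≡ 25^2 = 625 ≡ 284 (mod 341)
85 = 64 + 16 + 4 + 1 in binary powers of 2.
So 5^85 ≡ 284 · 5 · 284 · 5 ≡ 67 (mod 341).
Squaring chain: 67 → 56; never reaches −1, so base 5 is a Miller–Rabin witness that 341 is composite.

67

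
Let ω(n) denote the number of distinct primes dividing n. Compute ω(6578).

6578 = 2 · 3289
3289 = 11 · 299
299 = 13 · 23
6578 = 2 · 11 · 13 · 23, which has 4 distinct prime factors.

4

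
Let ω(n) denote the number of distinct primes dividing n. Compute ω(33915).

5

33915 = 3 · 11305
11305 = 5 · 2261
2261 = 7 · 323
323 = 17 · 19
33915 = 3 · 5 · 7 · 17 · 19, which has 5 distinct prime factors.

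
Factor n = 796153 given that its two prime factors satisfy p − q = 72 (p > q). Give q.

Since p = q + 72, we have 796153 = q(q + 72), so q² + 72q − 796153 = 0.
Discriminant: 72² + 4·796153 = 5184 + 3184612 = 3189796; √3189796 = 1786.
q = (−72 + 1786)/2 = 857, and p = q + 72 = 929.
Check: 857 · 929 = 796153.

857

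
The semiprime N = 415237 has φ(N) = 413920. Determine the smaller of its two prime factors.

521

φ(n) = (p−1)(q−1) = n − (p+q) + 1, so p + q = 415237 − 413920 + 1 = 1318.
p and q are the roots of t² − 1318t + 415237 = 0.
Discriminant: 1318² − 4·415237 = 1737124 − 1660948 = 76176; √76176 = 276.
q = (1318 − 276)/2 = 521, p = (1318 + 276)/2 = 797.
Check: 521 · 797 = 415237.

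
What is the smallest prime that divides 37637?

37637 is odd.
Digit sum 26, not divisible by 3.
Ends in 7: not divisible by 5.
7: 37637 = 7·5376 + 5
11: 37637 = 11·3421 + 6
13: 37637 = 13·2895 + 2
17: 37637 = 17·2213 + 16
19: 37637 = 19·1980 + 17
23: 37637 = 23·1636 + 9
29: 37637 = 29·1297 + 24
31: 37637 = 31·1214 + 3
37: 37637 = 37·1017 + 8
41: 37637 = 41·917 + 40
43: 37637 = 43·875 + 12
47: 37637 = 47·800 + 37
53: 37637 = 53·710 + 7
59: 37637 = 59·637 + 54
61: 37637 = 61·617

61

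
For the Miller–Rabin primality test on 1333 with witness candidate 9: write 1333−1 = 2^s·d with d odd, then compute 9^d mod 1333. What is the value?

1225

1333 − 1 = 1332 = 2^2 · 333, so d = 333.
9^1 ≡ 9 (mod 1333)
9^2 ≡ 9^2 = 81 ≡ 81 (mod 1333)
9^4 ≡ 81^2 = 6561 ≡ 1229 (mod 1333)
9^8 ≡ 1229^2 = 1510441 ≡ 152 (mod 1333)
9^16 ≡ 152^2 = 23104 ≡ 443 (mod 1333)
9^32 ≡ 443^2 = 196249 ≡ 298 (mod 1333)
9^64 ≡ 298^2 = 88804 ≡ 826 (mod 1333)
9^128 ≡ 826^2 = 682276 ≡ 1113 (mod 1333)
9^256 ≡ 1113^2 = 1238769 ≡ 412 (mod 1333)
333 = 256 + 64 + 8 + 4 + 1 in binary powers of 2.
So 9^333 ≡ 412 · 826 · 152 · 1229 · 9 ≡ 1225 (mod 1333).
Squaring chain: 1225 → 1000; never reaches −1, so base 9 is a Miller–Rabin witness that 1333 is composite.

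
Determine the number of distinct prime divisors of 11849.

2

11849 = 17^2 · 41
11849 = 17^2 · 41, which has 2 distinct prime factors.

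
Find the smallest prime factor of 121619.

19

121619 is odd.
Digit sum 20, not divisible by 3.
Ends in 9: not divisible by 5.
7: 121619 = 7·17374 + 1
11: 121619 = 11·11056 + 3
13: 121619 = 13·9355 + 4
17: 121619 = 17·7154 + 1
19: 121619 = 19·6401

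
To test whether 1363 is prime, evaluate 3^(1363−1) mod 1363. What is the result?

3^1 ≡ 3 (mod 1363)
3^2 ≡ 3^2 = 9 ≡ 9 (mod 1363)
3^4 ≡ 9^2 = 81 ≡ 81 (mod 1363)
3^8 ≡ 81^2 = 6561 ≡ 1109 (mod 1363)
3^16 ≡ 1109^2 = 1229881 ≡ 455 (mod 1363)
3^32 ≡ 455^2 = 207025 ≡ 1212 (mod 1363)
3^64 ≡ 1212^2 = 1468944 ≡ 993 (mod 1363)
3^128 ≡ 993^2 = 986049 ≡ 600 (mod 1363)
3^256 ≡ 600^2 = 360000 ≡ 168 (mod 1363)
3^512 ≡ 168^2 = 28224 ≡ 964 (mod 1363)
3^1024 ≡ 964^2 = 929296 ≡ 1093 (mod 1363)
1362 = 1024 + 256 + 64 + 16 + 2 in binary powers of 2.
So 3^1362 ≡ 1093 · 168 · 993 · 455 · 9 ≡ 760 (mod 1363).
Since 760 ≠ 1, base 3 is a Fermat witness: 1363 is composite.

760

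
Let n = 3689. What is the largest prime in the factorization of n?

3689 = 7 · 527
527 = 17 · 31
31 is prime.
So 3689 = 7 · 17 · 31; the largest prime factor is 31.

31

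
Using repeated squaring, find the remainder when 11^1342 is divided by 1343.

672

11^1 ≡ 11 (mod 1343)
11^2 ≡ 11^2 = 121 ≡ 121 (mod 1343)
11^4 ≡ 121^2 = 14641 ≡ 1211 (mod 1343)
11^8 ≡ 1211^2 = 1466521 ≡ 1308 (mod 1343)
11^16 ≡ 1308^2 = 1710864 ≡ 1225 (mod 1343)
11^32 ≡ 1225^2 = 1500625 ≡ 494 (mod 1343)
11^64 ≡ 494^2 = 244036 ≡ 953 (mod 1343)
11^128 ≡ 953^2 = 908209 ≡ 341 (mod 1343)
11^256 ≡ 341^2 = 116281 ≡ 783 (mod 1343)
11^512 ≡ 783^2 = 613089 ≡ 681 (mod 1343)
11^1024 ≡ 681^2 = 463761 ≡ 426 (mod 1343)
1342 = 1024 + 256 + 32 + 16 + 8 + 4 + 2 in binary powers of 2.
So 11^1342 ≡ 426 · 783 · 494 · 1225 · 1308 · 1211 · 121 ≡ 672 (mod 1343).
Since 672 ≠ 1, base 11 is a Fermat witness: 1343 is composite.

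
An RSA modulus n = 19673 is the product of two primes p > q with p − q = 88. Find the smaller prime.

Since p = q + 88, we have 19673 = q(q + 88), so q² + 88q − 19673 = 0.
Discriminant: 88² + 4·19673 = 7744 + 78692 = 86436; √86436 = 294.
q = (−88 + 294)/2 = 103, and p = q + 88 = 191.
Check: 103 · 191 = 19673.

103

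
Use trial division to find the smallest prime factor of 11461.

11461 is odd.
Digit sum 13, not divisible by 3.
Ends in 1: not divisible by 5.
7: 11461 = 7·1637 + 2
11: 11461 = 11·1041 + 10
13: 11461 = 13·881 + 8
17: 11461 = 17·674 + 3
19: 11461 = 19·603 + 4
23: 11461 = 23·498 + 7
29: 11461 = 29·395 + 6
31: 11461 = 31·369 + 22
37: 11461 = 37·309 + 28
41: 11461 = 41·279 + 22
43: 11461 = 43·266 + 23
47: 11461 = 47·243 + 40
53: 11461 = 53·216 + 13
59: 11461 = 59·194 + 15
61: 11461 = 61·187 + 54
67: 11461 = 67·171 + 4
71: 11461 = 71·161 + 30
73: 11461 = 73·157

73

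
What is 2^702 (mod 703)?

2^1 ≡ 2 (mod 703)
2^2 ≡ 2^2 = 4 ≡ 4 (mod 703)
2^4 ≡ 4^2 = 16 ≡ 16 (mod 703)
2^8 ≡ 16^2 = 256 ≡ 256 (mod 703)
2^16 ≡ 256^2 = 65536 ≡ 157 (mod 703)
2^32 ≡ 157^2 = 24649 ≡ 44 (mod 703)
2^64 ≡ 44^2 = 1936 ≡ 530 (mod 703)
2^128 ≡ 530^2 = 280900 ≡ 403 (mod 703)
2^256 ≡ 403^2 = 162409 ≡ 16 (mod 703)
2^512 ≡ 16^2 = 256 ≡ 256 (mod 703)
702 = 512 + 128 + 32 + 16 + 8 + 4 + 2 in binary powers of 2.
So 2^702 ≡ 256 · 403 · 44 · 157 · 256 · 16 · 4 ≡ 628 (mod 703).
Since 628 ≠ 1, base 2 is a Fermat witness: 703 is composite.

628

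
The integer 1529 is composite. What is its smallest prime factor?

1529 is odd.
Digit sum 17, not divisible by 3.
Ends in 9: not divisible by 5.
7: 1529 = 7·218 + 3
11: 1529 = 11·139

11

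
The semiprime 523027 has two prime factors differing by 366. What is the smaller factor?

563

Since p = q + 366, we have 523027 = q(q + 366), so q² + 366q − 523027 = 0.
Discriminant: 366² + 4·523027 = 133956 + 2092108 = 2226064; √2226064 = 1492.
q = (−366 + 1492)/2 = 563, and p = q + 366 = 929.
Check: 563 · 929 = 523027.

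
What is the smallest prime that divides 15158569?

89

15158569 is odd.
Digit sum 40, not divisible by 3.
Ends in 9: not divisible by 5.
7: 15158569 = 7·2165509 + 6
11: 15158569 = 11·1378051 + 8
13: 15158569 = 13·1166043 + 10
17: 15158569 = 17·891680 + 9
19: 15158569 = 19·797819 + 8
23: 15158569 = 23·659068 + 5
29: 15158569 = 29·522709 + 8
31: 15158569 = 31·488986 + 3
37: 15158569 = 37·409691 + 2
41: 15158569 = 41·369721 + 8
43: 15158569 = 43·352524 + 37
47: 15158569 = 47·322522 + 35
53: 15158569 = 53·286010 + 39
59: 15158569 = 59·256924 + 53
61: 15158569 = 61·248501 + 8
67: 15158569 = 67·226247 + 20
71: 15158569 = 71·213500 + 69
73: 15158569 = 73·207651 + 46
79: 15158569 = 79·191880 + 49
83: 15158569 = 83·182633 + 30
89: 15158569 = 89·170321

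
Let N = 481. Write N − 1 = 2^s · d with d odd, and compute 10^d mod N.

38

481 − 1 = 480 = 2^5 · 15, so d = 15.
10^1 ≡ 10 (mod 481)
10^2 ≡ 10^2 = 100 ≡ 100 (mod 481)
10^4 ≡ 100^2 = 10000 ≡ 380 (mod 481)
10^8 ≡ 380^2 = 144400 ≡ 100 (mod 481)
15 = 8 + 4 + 2 + 1 in binary powers of 2.
So 10^15 ≡ 100 · 380 · 100 · 10 ≡ 38 (mod 481).
Squaring chain: 38 → 1 → 1 → 1 → 1; never reaches −1, so base 10 is a Miller–Rabin witness that 481 is composite.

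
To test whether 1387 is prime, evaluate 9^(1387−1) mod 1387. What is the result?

1

9^1 ≡ 9 (mod 1387)
9^2 ≡ 9^2 = 81 ≡ 81 (mod 1387)
9^4 ≡ 81^2 = 6561 ≡ 1013 (mod 1387)
9^8 ≡ 1013^2 = 1026169 ≡ 1176 (mod 1387)
9^16 ≡ 1176^2 = 1382976 ≡ 137 (mod 1387)
9^32 ≡ 137^2 = 18769 ≡ 738 (mod 1387)
9^64 ≡ 738^2 = 544644 ≡ 940 (mod 1387)
9^128 ≡ 940^2 = 883600 ≡ 81 (mod 1387)
9^256 ≡ 81^2 = 6561 ≡ 1013 (mod 1387)
9^512 ≡ 1013^2 = 1026169 ≡ 1176 (mod 1387)
9^1024 ≡ 1176^2 = 1382976 ≡ 137 (mod 1387)
1386 = 1024 + 256 + 64 + 32 + 8 + 2 in binary powers of 2.
So 9^1386 ≡ 137 · 1013 · 940 · 738 · 1176 · 81 ≡ 1 (mod 1387).
Since the result is 1, base 9 gives no evidence that 1387 is composite.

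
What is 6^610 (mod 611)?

225

6^1 ≡ 6 (mod 611)
6^2 ≡ 6^2 = 36 ≡ 36 (mod 611)
6^4 ≡ 36^2 = 1296 ≡ 74 (mod 611)
6^8 ≡ 74^2 = 5476 ≡ 588 (mod 611)
6^16 ≡ 588^2 = 345744 ≡ 529 (mod 611)
6^32 ≡ 529^2 = 279841 ≡ 3 (mod 611)
6^64 ≡ 3^2 = 9 ≡ 9 (mod 611)
6^128 ≡ 9^2 = 81 ≡ 81 (mod 611)
6^256 ≡ 81^2 = 6561 ≡ 451 (mod 611)
6^512 ≡ 451^2 = 203401 ≡ 549 (mod 611)
610 = 512 + 64 + 32 + 2 in binary powers of 2.
So 6^610 ≡ 549 · 9 · 3 · 36 ≡ 225 (mod 611).
Since 225 ≠ 1, base 6 is a Fermat witness: 611 is composite.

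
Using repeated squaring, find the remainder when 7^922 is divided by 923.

4

7^1 ≡ 7 (mod 923)
7^2 ≡ 7^2 = 49 ≡ 49 (mod 923)
7^4 ≡ 49^2 = 2401 ≡ 555 (mod 923)
7^8 ≡ 555^2 = 308025 ≡ 666 (mod 923)
7^16 ≡ 666^2 = 443556 ≡ 516 (mod 923)
7^32 ≡ 516^2 = 266256 ≡ 432 (mod 923)
7^64 ≡ 432^2 = 186624 ≡ 178 (mod 923)
7^128 ≡ 178^2 = 31684 ≡ 302 (mod 923)
7^256 ≡ 302^2 = 91204 ≡ 750 (mod 923)
7^512 ≡ 750^2 = 562500 ≡ 393 (mod 923)
922 = 512 + 256 + 128 + 16 + 8 + 2 in binary powers of 2.
So 7^922 ≡ 393 · 750 · 302 · 516 · 666 · 49 ≡ 4 (mod 923).
Since 4 ≠ 1, base 7 is a Fermat witness: 923 is composite.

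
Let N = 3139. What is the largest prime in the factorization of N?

3139 = 43 · 73
73 is prime.
So 3139 = 43 · 73; the largest prime factor is 73.

73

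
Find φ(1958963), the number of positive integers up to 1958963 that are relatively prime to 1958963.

Factor: 1958963 = 79 · 137 · 181.
φ(1958963) = (79−1) · (137−1) · (181−1) = 78 · 136 · 180 = 1909440.

1909440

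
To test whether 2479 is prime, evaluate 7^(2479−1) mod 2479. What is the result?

528

7^1 ≡ 7 (mod 2479)
7^2 ≡ 7^2 = 49 ≡ 49 (mod 2479)
7^4 ≡ 49^2 = 2401 ≡ 2401 (mod 2479)
7^8 ≡ 2401^2 = 5764801 ≡ 1126 (mod 2479)
7^16 ≡ 1126^2 = 1267876 ≡ 1107 (mod 2479)
7^32 ≡ 1107^2 = 1225449 ≡ 823 (mod 2479)
7^64 ≡ 823^2 = 677329 ≡ 562 (mod 2479)
7^128 ≡ 562^2 = 315844 ≡ 1011 (mod 2479)
7^256 ≡ 1011^2 = 1022121 ≡ 773 (mod 2479)
7^512 ≡ 773^2 = 597529 ≡ 90 (mod 2479)
7^1024 ≡ 90^2 = 8100 ≡ 663 (mod 2479)
7^2048 ≡ 663^2 = 439569 ≡ 786 (mod 2479)
2478 = 2048 + 256 + 128 + 32 + 8 + 4 + 2 in binary powers of 2.
So 7^2478 ≡ 786 · 773 · 1011 · 823 · 1126 · 2401 · 49 ≡ 528 (mod 2479).
Since 528 ≠ 1, base 7 is a Fermat witness: 2479 is composite.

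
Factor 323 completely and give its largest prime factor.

19

323 = 17 · 19
19 is prime.
So 323 = 17 · 19; the largest prime factor is 19.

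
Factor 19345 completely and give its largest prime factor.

73

19345 = 5 · 3869
3869 = 53 · 73
73 is prime.
So 19345 = 5 · 53 · 73; the largest prime factor is 73.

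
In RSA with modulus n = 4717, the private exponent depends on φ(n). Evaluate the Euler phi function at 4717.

4576

Factor: 4717 = 53 · 89.
φ(4717) = (53−1) · (89−1) = 52 · 88 = 4576.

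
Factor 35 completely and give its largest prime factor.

35 = 5 · 7
7 is prime.
So 35 = 5 · 7; the largest prime factor is 7.

7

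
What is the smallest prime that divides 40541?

71

40541 is odd.
Digit sum 14, not divisible by 3.
Ends in 1: not divisible by 5.
7: 40541 = 7·5791 + 4
11: 40541 = 11·3685 + 6
13: 40541 = 13·3118 + 7
17: 40541 = 17·2384 + 13
19: 40541 = 19·2133 + 14
23: 40541 = 23·1762 + 15
29: 40541 = 29·1397 + 28
31: 40541 = 31·1307 + 24
37: 40541 = 37·1095 + 26
41: 40541 = 41·988 + 33
43: 40541 = 43·942 + 35
47: 40541 = 47·862 + 27
53: 40541 = 53·764 + 49
59: 40541 = 59·687 + 8
61: 40541 = 61·664 + 37
67: 40541 = 67·605 + 6
71: 40541 = 71·571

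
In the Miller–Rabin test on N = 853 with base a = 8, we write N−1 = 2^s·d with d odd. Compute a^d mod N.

853 − 1 = 852 = 2^2 · 213, so d = 213.
8^1 ≡ 8 (mod 853)
8^2 ≡ 8^2 = 64 ≡ 64 (mod 853)
8^4 ≡ 64^2 = 4096 ≡ 684 (mod 853)
8^8 ≡ 684^2 = 467856 ≡ 412 (mod 853)
8^16 ≡ 412^2 = 169744 ≡ 850 (mod 853)
8^32 ≡ 850^2 = 722500 ≡ 9 (mod 853)
8^64 ≡ 9^2 = 81 ≡ 81 (mod 853)
8^128 ≡ 81^2 = 6561 ≡ 590 (mod 853)
213 = 128 + 64 + 16 + 4 + 1 in binary powers of 2.
So 8^213 ≡ 590 · 81 · 850 · 684 · 8 ≡ 520 (mod 853).
Squaring chain: 520 → 852; reaches −1, so base 8 does not prove 853 composite.

520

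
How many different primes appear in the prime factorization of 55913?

4

55913 = 11 · 5083
5083 = 13 · 391
391 = 17 · 23
55913 = 11 · 13 · 17 · 23, which has 4 distinct prime factors.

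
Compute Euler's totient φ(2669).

2496

Factor: 2669 = 17 · 157.
φ(2669) = (17−1) · (157−1) = 16 · 156 = 2496.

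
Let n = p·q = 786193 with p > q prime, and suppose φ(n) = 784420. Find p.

911

φ(n) = (p−1)(q−1) = n − (p+q) + 1, so p + q = 786193 − 784420 + 1 = 1774.
p and q are the roots of t² − 1774t + 786193 = 0.
Discriminant: 1774² − 4·786193 = 3147076 − 3144772 = 2304; √2304 = 48.
q = (1774 − 48)/2 = 863, p = (1774 + 48)/2 = 911.
Check: 863 · 911 = 786193.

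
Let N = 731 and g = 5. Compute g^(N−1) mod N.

298

5^1 ≡ 5 (mod 731)
5^2 ≡ 5^2 = 25 ≡ 25 (mod 731)
5^4 ≡ 25^2 = 625 ≡ 625 (mod 731)
5^8 ≡ 625^2 = 390625 ≡ 271 (mod 731)
5^16 ≡ 271^2 = 73441 ≡ 341 (mod 731)
5^32 ≡ 341^2 = 116281 ≡ 52 (mod 731)
5^64 ≡ 52^2 = 2704 ≡ 511 (mod 731)
5^128 ≡ 511^2 = 261121 ≡ 154 (mod 731)
5^256 ≡ 154^2 = 23716 ≡ 324 (mod 731)
5^512 ≡ 324^2 = 104976 ≡ 443 (mod 731)
730 = 512 + 128 + 64 + 16 + 8 + 2 in binary powers of 2.
So 5^730 ≡ 443 · 154 · 511 · 341 · 271 · 25 ≡ 298 (mod 731).
Since 298 ≠ 1, base 5 is a Fermat witness: 731 is composite.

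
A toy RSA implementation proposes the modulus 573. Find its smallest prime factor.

573 is odd.
Digit sum 15, divisible by 3.

3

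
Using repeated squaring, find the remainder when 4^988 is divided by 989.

4^1 ≡ 4 (mod 989)
4^2 ≡ 4^2 = 16 ≡ 16 (mod 989)
4^4 ≡ 16^2 = 256 ≡ 256 (mod 989)
4^8 ≡ 256^2 = 65536 ≡ 262 (mod 989)
4^16 ≡ 262^2 = 68644 ≡ 403 (mod 989)
4^32 ≡ 403^2 = 162409 ≡ 213 (mod 989)
4^64 ≡ 213^2 = 45369 ≡ 864 (mod 989)
4^128 ≡ 864^2 = 746496 ≡ 790 (mod 989)
4^256 ≡ 790^2 = 624100 ≡ 41 (mod 989)
4^512 ≡ 41^2 = 1681 ≡ 692 (mod 989)
988 = 512 + 256 + 128 + 64 + 16 + 8 + 4 in binary powers of 2.
So 4^988 ≡ 692 · 41 · 790 · 864 · 403 · 262 · 256 ≡ 864 (mod 989).
Since 864 ≠ 1, base 4 is a Fermat witness: 989 is composite.

864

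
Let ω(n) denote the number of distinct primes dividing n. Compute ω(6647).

2

6647 = 17^2 · 23
6647 = 17^2 · 23, which has 2 distinct prime factors.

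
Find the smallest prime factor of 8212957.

8212957 is odd.
Digit sum 34, not divisible by 3.
Ends in 7: not divisible by 5.
7: 8212957 = 7·1173279 + 4
11: 8212957 = 11·746632 + 5
13: 8212957 = 13·631765 + 12
17: 8212957 = 17·483115 + 2
19: 8212957 = 19·432260 + 17
23: 8212957 = 23·357085 + 2
29: 8212957 = 29·283205 + 12
31: 8212957 = 31·264934 + 3
37: 8212957 = 37·221971 + 30
41: 8212957 = 41·200316 + 1
43: 8212957 = 43·190999

43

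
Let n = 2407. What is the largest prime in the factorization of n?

83

2407 = 29 · 83
83 is prime.
So 2407 = 29 · 83; the largest prime factor is 83.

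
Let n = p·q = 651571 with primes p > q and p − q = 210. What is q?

709

Since p = q + 210, we have 651571 = q(q + 210), so q² + 210q − 651571 = 0.
Discriminant: 210² + 4·651571 = 44100 + 2606284 = 2650384; √2650384 = 1628.
q = (−210 + 1628)/2 = 709, and p = q + 210 = 919.
Check: 709 · 919 = 651571.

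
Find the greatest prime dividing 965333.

47

965333 = 19 · 50807
50807 = 23 · 2209
2209 = 47 · 47
47 = 47 · 1
So 965333 = 19 · 23 · 47^2; the largest prime factor is 47.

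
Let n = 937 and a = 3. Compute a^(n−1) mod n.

3^1 ≡ 3 (mod 937)
3^2 ≡ 3^2 = 9 ≡ 9 (mod 937)
3^4 ≡ 9^2 = 81 ≡ 81 (mod 937)
3^8 ≡ 81^2 = 6561 ≡ 2 (mod 937)
3^16 ≡ 2^2 = 4 ≡ 4 (mod 937)
3^32 ≡ 4^2 = 16 ≡ 16 (mod 937)
3^64 ≡ 16^2 = 256 ≡ 256 (mod 937)
3^128 ≡ 256^2 = 65536 ≡ 883 (mod 937)
3^256 ≡ 883^2 = 779689 ≡ 105 (mod 937)
3^512 ≡ 105^2 = 11025 ≡ 718 (mod 937)
936 = 512 + 256 + 128 + 32 + 8 in binary powers of 2.
So 3^936 ≡ 718 · 105 · 883 · 16 · 2 ≡ 1 (mod 937).
Since the result is 1, base 3 gives no evidence that 937 is composite.

1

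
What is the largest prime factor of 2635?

31

2635 = 5 · 527
527 = 17 · 31
31 is prime.
So 2635 = 5 · 17 · 31; the largest prime factor is 31.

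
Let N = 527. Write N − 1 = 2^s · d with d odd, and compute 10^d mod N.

107

527 − 1 = 526 = 2^1 · 263, so d = 263.
10^1 ≡ 10 (mod 527)
10^2 ≡ 10^2 = 100 ≡ 100 (mod 527)
10^4 ≡ 100^2 = 10000 ≡ 514 (mod 527)
10^8 ≡ 514^2 = 264196 ≡ 169 (mod 527)
10^16 ≡ 169^2 = 28561 ≡ 103 (mod 527)
10^32 ≡ 103^2 = 10609 ≡ 69 (mod 527)
10^64 ≡ 69^2 = 4761 ≡ 18 (mod 527)
10^128 ≡ 18^2 = 324 ≡ 324 (mod 527)
10^256 ≡ 324^2 = 104976 ≡ 103 (mod 527)
263 = 256 + 4 + 2 + 1 in binary powers of 2.
So 10^263 ≡ 103 · 514 · 100 · 10 ≡ 107 (mod 527).
Squaring chain: 107; never reaches −1, so base 10 is a Miller–Rabin witness that 527 is composite.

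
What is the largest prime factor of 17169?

17169 = 3 · 5723
5723 = 59 · 97
97 is prime.
So 17169 = 3 · 59 · 97; the largest prime factor is 97.

97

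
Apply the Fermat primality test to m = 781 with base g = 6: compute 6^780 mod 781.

375

6^1 ≡ 6 (mod 781)
6^2 ≡ 6^2 = 36 ≡ 36 (mod 781)
6^4 ≡ 36^2 = 1296 ≡ 515 (mod 781)
6^8 ≡ 515^2 = 265225 ≡ 466 (mod 781)
6^16 ≡ 466^2 = 217156 ≡ 38 (mod 781)
6^32 ≡ 38^2 = 1444 ≡ 663 (mod 781)
6^64 ≡ 663^2 = 439569 ≡ 647 (mod 781)
6^128 ≡ 647^2 = 418609 ≡ 774 (mod 781)
6^256 ≡ 774^2 = 599076 ≡ 49 (mod 781)
6^512 ≡ 49^2 = 2401 ≡ 58 (mod 781)
780 = 512 + 256 + 8 + 4 in binary powers of 2.
So 6^780 ≡ 58 · 49 · 466 · 515 ≡ 375 (mod 781).
Since 375 ≠ 1, base 6 is a Fermat witness: 781 is composite.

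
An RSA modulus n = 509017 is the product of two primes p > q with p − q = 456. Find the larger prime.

Since p = q + 456, we have 509017 = q(q + 456), so q² + 456q − 509017 = 0.
Discriminant: 456² + 4·509017 = 207936 + 2036068 = 2244004; √2244004 = 1498.
q = (−456 + 1498)/2 = 521, and p = q + 456 = 977.
Check: 521 · 977 = 509017.

977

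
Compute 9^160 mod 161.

9^1 ≡ 9 (mod 161)
9^2 ≡ 9^2 = 81 ≡ 81 (mod 161)
9^4 ≡ 81^2 = 6561 ≡ 121 (mod 161)
9^8 ≡ 121^2 = 14641 ≡ 151 (mod 161)
9^16 ≡ 151^2 = 22801 ≡ 100 (mod 161)
9^32 ≡ 100^2 = 10000 ≡ 18 (mod 161)
9^64 ≡ 18^2 = 324 ≡ 2 (mod 161)
9^128 ≡ 2^2 = 4 ≡ 4 (mod 161)
160 = 128 + 32 in binary powers of 2.
So 9^160 ≡ 4 · 18 ≡ 72 (mod 161).
Since 72 ≠ 1, base 9 is a Fermat witness: 161 is composite.

72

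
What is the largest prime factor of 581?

581 = 7 · 83
83 is prime.
So 581 = 7 · 83; the largest prime factor is 83.

83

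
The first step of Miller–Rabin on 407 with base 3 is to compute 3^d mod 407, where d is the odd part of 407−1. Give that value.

280

407 − 1 = 406 = 2^1 · 203, so d = 203.
3^1 ≡ 3 (mod 407)
3^2 ≡ 3^2 = 9 ≡ 9 (mod 407)
3^4 ≡ 9^2 = 81 ≡ 81 (mod 407)
3^8 ≡ 81^2 = 6561 ≡ 49 (mod 407)
3^16 ≡ 49^2 = 2401 ≡ 366 (mod 407)
3^32 ≡ 366^2 = 133956 ≡ 53 (mod 407)
3^64 ≡ 53^2 = 2809 ≡ 367 (mod 407)
3^128 ≡ 367^2 = 134689 ≡ 379 (mod 407)
203 = 128 + 64 + 8 + 2 + 1 in binary powers of 2.
So 3^203 ≡ 379 · 367 · 49 · 9 · 3 ≡ 280 (mod 407).
Squaring chain: 280; never reaches −1, so base 3 is a Miller–Rabin witness that 407 is composite.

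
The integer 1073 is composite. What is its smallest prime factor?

29

1073 is odd.
Digit sum 11, not divisible by 3.
Ends in 3: not divisible by 5.
7: 1073 = 7·153 + 2
11: 1073 = 11·97 + 6
13: 1073 = 13·82 + 7
17: 1073 = 17·63 + 2
19: 1073 = 19·56 + 9
23: 1073 = 23·46 + 15
29: 1073 = 29·37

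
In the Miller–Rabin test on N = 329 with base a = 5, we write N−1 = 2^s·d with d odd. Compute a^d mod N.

45

329 − 1 = 328 = 2^3 · 41, so d = 41.
5^1 ≡ 5 (mod 329)
5^2 ≡ 5^2 = 25 ≡ 25 (mod 329)
5^4 ≡ 25^2 = 625 ≡ 296 (mod 329)
5^8 ≡ 296^2 = 87616 ≡ 102 (mod 329)
5^16 ≡ 102^2 = 10404 ≡ 205 (mod 329)
5^32 ≡ 205^2 = 42025 ≡ 242 (mod 329)
41 = 32 + 8 + 1 in binary powers of 2.
So 5^41 ≡ 242 · 102 · 5 ≡ 45 (mod 329).
Squaring chain: 45 → 51 → 298; never reaches −1, so base 5 is a Miller–Rabin witness that 329 is composite.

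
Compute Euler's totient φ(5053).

4860

Factor: 5053 = 31 · 163.
φ(5053) = (31−1) · (163−1) = 30 · 162 = 4860.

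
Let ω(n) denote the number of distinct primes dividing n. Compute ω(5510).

5510 = 2 · 2755
2755 = 5 · 551
551 = 19 · 29
5510 = 2 · 5 · 19 · 29, which has 4 distinct prime factors.

4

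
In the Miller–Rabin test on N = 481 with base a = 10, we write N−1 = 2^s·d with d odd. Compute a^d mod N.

38

481 − 1 = 480 = 2^5 · 15, so d = 15.
10^1 ≡ 10 (mod 481)
10^2 ≡ 10^2 = 100 ≡ 100 (mod 481)
10^4 ≡ 100^2 = 10000 ≡ 380 (mod 481)
10^8 ≡ 380^2 = 144400 ≡ 100 (mod 481)
15 = 8 + 4 + 2 + 1 in binary powers of 2.
So 10^15 ≡ 100 · 380 · 100 · 10 ≡ 38 (mod 481).
Squaring chain: 38 → 1 → 1 → 1 → 1; never reaches −1, so base 10 is a Miller–Rabin witness that 481 is composite.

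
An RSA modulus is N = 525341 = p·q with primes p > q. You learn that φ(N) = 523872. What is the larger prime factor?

857

φ(n) = (p−1)(q−1) = n − (p+q) + 1, so p + q = 525341 − 523872 + 1 = 1470.
p and q are the roots of t² − 1470t + 525341 = 0.
Discriminant: 1470² − 4·525341 = 2160900 − 2101364 = 59536; √59536 = 244.
q = (1470 − 244)/2 = 613, p = (1470 + 244)/2 = 857.
Check: 613 · 857 = 525341.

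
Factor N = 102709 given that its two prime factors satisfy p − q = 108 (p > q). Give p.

379

Since p = q + 108, we have 102709 = q(q + 108), so q² + 108q − 102709 = 0.
Discriminant: 108² + 4·102709 = 11664 + 410836 = 422500; √422500 = 650.
q = (−108 + 650)/2 = 271, and p = q + 108 = 379.
Check: 271 · 379 = 102709.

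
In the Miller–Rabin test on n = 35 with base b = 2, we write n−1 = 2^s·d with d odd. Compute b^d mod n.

32

35 − 1 = 34 = 2^1 · 17, so d = 17.
2^1 ≡ 2 (mod 35)
2^2 ≡ 2^2 = 4 ≡ 4 (mod 35)
2^4 ≡ 4^2 = 16 ≡ 16 (mod 35)
2^8 ≡ 16^2 = 256 ≡ 11 (mod 35)
2^16 ≡ 11^2 = 121 ≡ 16 (mod 35)
17 = 16 + 1 in binary powers of 2.
So 2^17 ≡ 16 · 2 ≡ 32 (mod 35).
Squaring chain: 32; never reaches −1, so base 2 is a Miller–Rabin witness that 35 is composite.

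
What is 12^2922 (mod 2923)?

12^1 ≡ 12 (mod 2923)
12^2 ≡ 12^2 = 144 ≡ 144 (mod 2923)
12^4 ≡ 144^2 = 20736 ≡ 275 (mod 2923)
12^8 ≡ 275^2 = 75625 ≡ 2550 (mod 2923)
12^16 ≡ 2550^2 = 6502500 ≡ 1748 (mod 2923)
12^32 ≡ 1748^2 = 3055504 ≡ 969 (mod 2923)
12^64 ≡ 969^2 = 938961 ≡ 678 (mod 2923)
12^128 ≡ 678^2 = 459684 ≡ 773 (mod 2923)
12^256 ≡ 773^2 = 597529 ≡ 1237 (mod 2923)
12^512 ≡ 1237^2 = 1530169 ≡ 1440 (mod 2923)
12^1024 ≡ 1440^2 = 2073600 ≡ 1193 (mod 2923)
12^2048 ≡ 1193^2 = 1423249 ≡ 2671 (mod 2923)
2922 = 2048 + 512 + 256 + 64 + 32 + 8 + 2 in binary powers of 2.
So 12^2922 ≡ 2671 · 1440 · 1237 · 678 · 969 · 2550 · 144 ≡ 2378 (mod 2923).
Since 2378 ≠ 1, base 12 is a Fermat witness: 2923 is composite.

2378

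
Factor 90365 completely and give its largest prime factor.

90365 = 5 · 18073
18073 = 11 · 1643
1643 = 31 · 53
53 is prime.
So 90365 = 5 · 11 · 31 · 53; the largest prime factor is 53.

53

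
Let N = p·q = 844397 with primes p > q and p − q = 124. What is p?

Since p = q + 124, we have 844397 = q(q + 124), so q² + 124q − 844397 = 0.
Discriminant: 124² + 4·844397 = 15376 + 3377588 = 3392964; √3392964 = 1842.
q = (−124 + 1842)/2 = 859, and p = q + 124 = 983.
Check: 859 · 983 = 844397.

983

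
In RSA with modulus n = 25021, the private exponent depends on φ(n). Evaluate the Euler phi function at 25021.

Factor: 25021 = 131 · 191.
φ(25021) = (131−1) · (191−1) = 130 · 190 = 24700.

24700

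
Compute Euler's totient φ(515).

Factor: 515 = 5 · 103.
φ(515) = (5−1) · (103−1) = 4 · 102 = 408.

408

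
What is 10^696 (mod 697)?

10^1 ≡ 10 (mod 697)
10^2 ≡ 10^2 = 100 ≡ 100 (mod 697)
10^4 ≡ 100^2 = 10000 ≡ 242 (mod 697)
10^8 ≡ 242^2 = 58564 ≡ 16 (mod 697)
10^16 ≡ 16^2 = 256 ≡ 256 (mod 697)
10^32 ≡ 256^2 = 65536 ≡ 18 (mod 697)
10^64 ≡ 18^2 = 324 ≡ 324 (mod 697)
10^128 ≡ 324^2 = 104976 ≡ 426 (mod 697)
10^256 ≡ 426^2 = 181476 ≡ 256 (mod 697)
10^512 ≡ 256^2 = 65536 ≡ 18 (mod 697)
696 = 512 + 128 + 32 + 16 + 8 in binary powers of 2.
So 10^696 ≡ 18 · 426 · 18 · 256 · 16 ≡ 543 (mod 697).
Since 543 ≠ 1, base 10 is a Fermat witness: 697 is composite.

543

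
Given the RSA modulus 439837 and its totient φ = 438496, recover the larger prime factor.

φ(n) = (p−1)(q−1) = n − (p+q) + 1, so p + q = 439837 − 438496 + 1 = 1342.
p and q are the roots of t² − 1342t + 439837 = 0.
Discriminant: 1342² − 4·439837 = 1800964 − 1759348 = 41616; √41616 = 204.
q = (1342 − 204)/2 = 569, p = (1342 + 204)/2 = 773.
Check: 569 · 773 = 439837.

773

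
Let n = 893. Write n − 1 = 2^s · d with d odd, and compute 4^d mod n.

747

893 − 1 = 892 = 2^2 · 223, so d = 223.
4^1 ≡ 4 (mod 893)
4^2 ≡ 4^2 = 16 ≡ 16 (mod 893)
4^4 ≡ 16^2 = 256 ≡ 256 (mod 893)
4^8 ≡ 256^2 = 65536 ≡ 347 (mod 893)
4^16 ≡ 347^2 = 120409 ≡ 747 (mod 893)
4^32 ≡ 747^2 = 558009 ≡ 777 (mod 893)
4^64 ≡ 777^2 = 603729 ≡ 61 (mod 893)
4^128 ≡ 61^2 = 3721 ≡ 149 (mod 893)
223 = 128 + 64 + 16 + 8 + 4 + 2 + 1 in binary powers of 2.
So 4^223 ≡ 149 · 61 · 747 · 347 · 256 · 16 · 4 ≡ 747 (mod 893).
Squaring chain: 747 → 777; never reaches −1, so base 4 is a Miller–Rabin witness that 893 is composite.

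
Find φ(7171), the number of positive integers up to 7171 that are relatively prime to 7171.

Factor: 7171 = 71 · 101.
φ(7171) = (71−1) · (101−1) = 70 · 100 = 7000.

7000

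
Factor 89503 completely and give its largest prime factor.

59

89503 = 37 · 2419
2419 = 41 · 59
59 is prime.
So 89503 = 37 · 41 · 59; the largest prime factor is 59.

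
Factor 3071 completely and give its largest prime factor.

83

3071 = 37 · 83
83 is prime.
So 3071 = 37 · 83; the largest prime factor is 83.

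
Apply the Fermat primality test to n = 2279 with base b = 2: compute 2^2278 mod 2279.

2^1 ≡ 2 (mod 2279)
2^2 ≡ 2^2 = 4 ≡ 4 (mod 2279)
2^4 ≡ 4^2 = 16 ≡ 16 (mod 2279)
2^8 ≡ 16^2 = 256 ≡ 256 (mod 2279)
2^16 ≡ 256^2 = 65536 ≡ 1724 (mod 2279)
2^32 ≡ 1724^2 = 2972176 ≡ 360 (mod 2279)
2^64 ≡ 360^2 = 129600 ≡ 1976 (mod 2279)
2^128 ≡ 1976^2 = 3904576 ≡ 649 (mod 2279)
2^256 ≡ 649^2 = 421201 ≡ 1865 (mod 2279)
2^512 ≡ 1865^2 = 3478225 ≡ 471 (mod 2279)
2^1024 ≡ 471^2 = 221841 ≡ 778 (mod 2279)
2^2048 ≡ 778^2 = 605284 ≡ 1349 (mod 2279)
2278 = 2048 + 128 + 64 + 32 + 4 + 2 in binary powers of 2.
So 2^2278 ≡ 1349 · 649 · 1976 · 360 · 16 · 4 ≡ 78 (mod 2279).
Since 78 ≠ 1, base 2 is a Fermat witness: 2279 is composite.

78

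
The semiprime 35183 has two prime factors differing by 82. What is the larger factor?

Since p = q + 82, we have 35183 = q(q + 82), so q² + 82q − 35183 = 0.
Discriminant: 82² + 4·35183 = 6724 + 140732 = 147456; √147456 = 384.
q = (−82 + 384)/2 = 151, and p = q + 82 = 233.
Check: 151 · 233 = 35183.

233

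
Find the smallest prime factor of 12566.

12566 is even: 2 divides it.

2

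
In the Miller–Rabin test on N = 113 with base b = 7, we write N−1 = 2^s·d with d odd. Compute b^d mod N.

112

113 − 1 = 112 = 2^4 · 7, so d = 7.
7^1 ≡ 7 (mod 113)
7^2 ≡ 7^2 = 49 ≡ 49 (mod 113)
7^4 ≡ 49^2 = 2401 ≡ 28 (mod 113)
7 = 4 + 2 + 1 in binary powers of 2.
So 7^7 ≡ 28 · 49 · 7 ≡ 112 (mod 113).
Since 7^d ≡ 112 (mod 113), base 7 does not prove 113 composite.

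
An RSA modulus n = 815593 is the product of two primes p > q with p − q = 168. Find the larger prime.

Since p = q + 168, we have 815593 = q(q + 168), so q² + 168q − 815593 = 0.
Discriminant: 168² + 4·815593 = 28224 + 3262372 = 3290596; √3290596 = 1814.
q = (−168 + 1814)/2 = 823, and p = q + 168 = 991.
Check: 823 · 991 = 815593.

991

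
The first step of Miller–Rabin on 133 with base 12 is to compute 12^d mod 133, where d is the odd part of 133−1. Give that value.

133 − 1 = 132 = 2^2 · 33, so d = 33.
12^1 ≡ 12 (mod 133)
12^2 ≡ 12^2 = 144 ≡ 11 (mod 133)
12^4 ≡ 11^2 = 121 ≡ 121 (mod 133)
12^8 ≡ 121^2 = 14641 ≡ 11 (mod 133)
12^16 ≡ 11^2 = 121 ≡ 121 (mod 133)
12^32 ≡ 121^2 = 14641 ≡ 11 (mod 133)
33 = 32 + 1 in binary powers of 2.
So 12^33 ≡ 11 · 12 ≡ 132 (mod 133).
Since 12^d ≡ 132 (mod 133), base 12 does not prove 133 composite.

132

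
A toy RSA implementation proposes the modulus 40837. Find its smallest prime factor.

97

40837 is odd.
Digit sum 22, not divisible by 3.
Ends in 7: not divisible by 5.
7: 40837 = 7·5833 + 6
11: 40837 = 11·3712 + 5
13: 40837 = 13·3141 + 4
17: 40837 = 17·2402 + 3
19: 40837 = 19·2149 + 6
23: 40837 = 23·1775 + 12
29: 40837 = 29·1408 + 5
31: 40837 = 31·1317 + 10
37: 40837 = 37·1103 + 26
41: 40837 = 41·996 + 1
43: 40837 = 43·949 + 30
47: 40837 = 47·868 + 41
53: 40837 = 53·770 + 27
59: 40837 = 59·692 + 9
61: 40837 = 61·669 + 28
67: 40837 = 67·609 + 34
71: 40837 = 71·575 + 12
73: 40837 = 73·559 + 30
79: 40837 = 79·516 + 73
83: 40837 = 83·492 + 1
89: 40837 = 89·458 + 75
97: 40837 = 97·421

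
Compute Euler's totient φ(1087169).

Factor: 1087169 = 43 · 131 · 193.
φ(1087169) = (43−1) · (131−1) · (193−1) = 42 · 130 · 192 = 1048320.

1048320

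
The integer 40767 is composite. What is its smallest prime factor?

3

40767 is odd.
Digit sum 24, divisible by 3.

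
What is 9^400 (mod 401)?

1

9^1 ≡ 9 (mod 401)
9^2 ≡ 9^2 = 81 ≡ 81 (mod 401)
9^4 ≡ 81^2 = 6561 ≡ 145 (mod 401)
9^8 ≡ 145^2 = 21025 ≡ 173 (mod 401)
9^16 ≡ 173^2 = 29929 ≡ 255 (mod 401)
9^32 ≡ 255^2 = 65025 ≡ 63 (mod 401)
9^64 ≡ 63^2 = 3969 ≡ 360 (mod 401)
9^128 ≡ 360^2 = 129600 ≡ 77 (mod 401)
9^256 ≡ 77^2 = 5929 ≡ 315 (mod 401)
400 = 256 + 128 + 16 in binary powers of 2.
So 9^400 ≡ 315 · 77 · 255 ≡ 1 (mod 401).
Since the result is 1, base 9 gives no evidence that 401 is composite.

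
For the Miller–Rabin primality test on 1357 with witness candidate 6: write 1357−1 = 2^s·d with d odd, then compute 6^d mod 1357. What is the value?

1212

1357 − 1 = 1356 = 2^2 · 339, so d = 339.
6^1 ≡ 6 (mod 1357)
6^2 ≡ 6^2 = 36 ≡ 36 (mod 1357)
6^4 ≡ 36^2 = 1296 ≡ 1296 (mod 1357)
6^8 ≡ 1296^2 = 1679616 ≡ 1007 (mod 1357)
6^16 ≡ 1007^2 = 1014049 ≡ 370 (mod 1357)
6^32 ≡ 370^2 = 136900 ≡ 1200 (mod 1357)
6^64 ≡ 1200^2 = 1440000 ≡ 223 (mod 1357)
6^128 ≡ 223^2 = 49729 ≡ 877 (mod 1357)
6^256 ≡ 877^2 = 769129 ≡ 1067 (mod 1357)
339 = 256 + 64 + 16 + 2 + 1 in binary powers of 2.
So 6^339 ≡ 1067 · 223 · 370 · 36 · 6 ≡ 1212 (mod 1357).
Squaring chain: 1212 → 670; never reaches −1, so base 6 is a Miller–Rabin witness that 1357 is composite.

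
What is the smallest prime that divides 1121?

1121 is odd.
Digit sum 5, not divisible by 3.
Ends in 1: not divisible by 5.
7: 1121 = 7·160 + 1
11: 1121 = 11·101 + 10
13: 1121 = 13·86 + 3
17: 1121 = 17·65 + 16
19: 1121 = 19·59

19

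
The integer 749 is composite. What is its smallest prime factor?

749 is odd.
Digit sum 20, not divisible by 3.
Ends in 9: not divisible by 5.
7: 749 = 7·107

7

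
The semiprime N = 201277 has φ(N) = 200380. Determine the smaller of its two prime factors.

φ(n) = (p−1)(q−1) = n − (p+q) + 1, so p + q = 201277 − 200380 + 1 = 898.
p and q are the roots of t² − 898t + 201277 = 0.
Discriminant: 898² − 4·201277 = 806404 − 805108 = 1296; √1296 = 36.
q = (898 − 36)/2 = 431, p = (898 + 36)/2 = 467.
Check: 431 · 467 = 201277.

431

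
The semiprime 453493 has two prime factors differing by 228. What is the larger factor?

Since p = q + 228, we have 453493 = q(q + 228), so q² + 228q − 453493 = 0.
Discriminant: 228² + 4·453493 = 51984 + 1813972 = 1865956; √1865956 = 1366.
q = (−228 + 1366)/2 = 569, and p = q + 228 = 797.
Check: 569 · 797 = 453493.

797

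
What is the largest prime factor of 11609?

11609 = 13 · 893
893 = 19 · 47
47 is prime.
So 11609 = 13 · 19 · 47; the largest prime factor is 47.

47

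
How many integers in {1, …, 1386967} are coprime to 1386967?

1347192

Factor: 1386967 = 67 · 127 · 163.
φ(1386967) = (67−1) · (127−1) · (163−1) = 66 · 126 · 162 = 1347192.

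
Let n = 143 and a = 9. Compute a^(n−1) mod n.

9^1 ≡ 9 (mod 143)
9^2 ≡ 9^2 = 81 ≡ 81 (mod 143)
9^4 ≡ 81^2 = 6561 ≡ 126 (mod 143)
9^8 ≡ 126^2 = 15876 ≡ 3 (mod 143)
9^16 ≡ 3^2 = 9 ≡ 9 (mod 143)
9^32 ≡ 9^2 = 81 ≡ 81 (mod 143)
9^64 ≡ 81^2 = 6561 ≡ 126 (mod 143)
9^128 ≡ 126^2 = 15876 ≡ 3 (mod 143)
142 = 128 + 8 + 4 + 2 in binary powers of 2.
So 9^142 ≡ 3 · 3 · 126 · 81 ≡ 48 (mod 143).
Since 48 ≠ 1, base 9 is a Fermat witness: 143 is composite.

48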